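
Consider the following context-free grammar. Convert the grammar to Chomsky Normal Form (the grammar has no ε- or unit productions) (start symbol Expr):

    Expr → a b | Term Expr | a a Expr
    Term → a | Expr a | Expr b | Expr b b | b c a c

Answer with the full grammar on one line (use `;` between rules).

Introduce a nonterminal for each terminal appearing in a rule of length ≥ 2: X1 → a, X2 → b, X3 → c.
Binarize each right-hand side of length ≥ 3 by chaining fresh nonterminals (Y1, Y2, …): affected rules were Expr → X1 X1 Expr; Term → Expr X2 X2; Term → X2 X3 X1 X3.

Expr → X1 X2 | Term Expr | X1 Y1; Term → a | Expr X1 | Expr X2 | Expr Y2 | X2 Y3; X1 → a; X2 → b; X3 → c; Y1 → X1 Expr; Y2 → X2 X2; Y3 → X3 Y4; Y4 → X1 X3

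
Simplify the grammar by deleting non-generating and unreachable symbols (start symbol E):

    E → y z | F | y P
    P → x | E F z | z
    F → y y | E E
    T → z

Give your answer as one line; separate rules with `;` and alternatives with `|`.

E → y z | F | y P; P → x | E F z | z; F → y y | E E

Generating nonterminals: {E, F, P, T}.
Reachable from E after that: {E, F, P}.
Removed useless symbols: {T} and every production mentioning them.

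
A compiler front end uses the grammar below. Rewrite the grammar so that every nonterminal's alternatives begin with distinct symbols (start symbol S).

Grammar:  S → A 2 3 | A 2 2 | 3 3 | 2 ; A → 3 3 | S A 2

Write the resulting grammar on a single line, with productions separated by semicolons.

S has alternatives sharing prefix 'A 2': factor to S → A 2 S' with S' → 3 | 2.

S → 3 3 | 2 | A 2 S'; A → 3 3 | S A 2; S' → 3 | 2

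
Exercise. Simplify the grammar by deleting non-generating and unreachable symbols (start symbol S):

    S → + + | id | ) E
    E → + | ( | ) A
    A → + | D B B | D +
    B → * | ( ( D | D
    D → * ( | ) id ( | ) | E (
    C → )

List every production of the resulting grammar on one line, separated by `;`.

S → + + | id | ) E; E → + | ( | ) A; A → + | D B B | D +; B → * | ( ( D | D; D → * ( | ) id ( | ) | E (

Generating nonterminals: {A, B, C, D, E, S}.
Reachable from S after that: {A, B, D, E, S}.
Removed useless symbols: {C} and every production mentioning them.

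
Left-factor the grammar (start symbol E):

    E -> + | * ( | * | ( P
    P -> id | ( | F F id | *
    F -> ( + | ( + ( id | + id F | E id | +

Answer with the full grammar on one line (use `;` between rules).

E -> + | ( P | * E'; P -> id | ( | F F id | *; F -> E id | ( + F' | + F''; E' -> ( | ε; F' -> ε | ( id; F'' -> id F | ε

E has alternatives sharing prefix '*': factor to E → * E' with E' → ( | ε.
F has alternatives sharing prefix '( +': factor to F → ( + F' with F' → ε | ( id.
F has alternatives sharing prefix '+': factor to F → + F'' with F'' → id F | ε.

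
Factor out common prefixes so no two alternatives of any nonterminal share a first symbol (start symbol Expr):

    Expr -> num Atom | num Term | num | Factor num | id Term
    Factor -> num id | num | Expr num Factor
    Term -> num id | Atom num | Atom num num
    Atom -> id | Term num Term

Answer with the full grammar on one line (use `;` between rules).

Expr has alternatives sharing prefix 'num': factor to Expr → num Expr1 with Expr1 → Atom | Term | ε.
Factor has alternatives sharing prefix 'num': factor to Factor → num Factor1 with Factor1 → id | ε.
Term has alternatives sharing prefix 'Atom num': factor to Term → Atom num Term1 with Term1 → ε | num.

Expr -> Factor num | id Term | num Expr1; Factor -> Expr num Factor | num Factor1; Term -> num id | Atom num Term1; Atom -> id | Term num Term; Expr1 -> Atom | Term | ε; Factor1 -> id | ε; Term1 -> ε | num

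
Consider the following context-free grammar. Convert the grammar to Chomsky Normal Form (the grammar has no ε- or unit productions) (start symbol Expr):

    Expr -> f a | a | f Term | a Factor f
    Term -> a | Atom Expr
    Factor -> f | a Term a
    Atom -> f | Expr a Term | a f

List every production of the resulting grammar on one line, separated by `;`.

Expr -> X1 X2 | a | X1 Term | X2 Y1; Term -> a | Atom Expr; Factor -> f | X2 Y2; Atom -> f | Expr Y3 | X2 X1; X1 -> f; X2 -> a; Y1 -> Factor X1; Y2 -> Term X2; Y3 -> X2 Term

Introduce a nonterminal for each terminal appearing in a rule of length ≥ 2: X1 → f, X2 → a.
Binarize each right-hand side of length ≥ 3 by chaining fresh nonterminals (Y1, Y2, …): affected rules were Expr → X2 Factor X1; Factor → X2 Term X2; Atom → Expr X2 Term.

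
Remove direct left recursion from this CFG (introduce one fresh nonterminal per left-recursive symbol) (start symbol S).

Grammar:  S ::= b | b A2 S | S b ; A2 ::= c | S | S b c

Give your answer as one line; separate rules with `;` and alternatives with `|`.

S is directly left-recursive.
For S: α = {b}, β = {b, b A2 S}. Rewrite as S → β S' and S' → α S' | ε.

S ::= b S' | b A2 S S'; A2 ::= c | S | S b c; S' ::= b S' | eps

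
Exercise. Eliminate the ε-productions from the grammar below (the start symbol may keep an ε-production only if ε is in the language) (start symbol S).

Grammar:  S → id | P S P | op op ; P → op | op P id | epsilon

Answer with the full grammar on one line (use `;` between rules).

Nullable set = {P}.
ε ∉ L(G), so no ε-production is kept.
Expand every rule over subsets of its nullable positions: S → P S P gives P S P | P S | S P. P → op P id gives op P id | op id.

S → id | P S P | P S | S P | op op; P → op | op P id | op id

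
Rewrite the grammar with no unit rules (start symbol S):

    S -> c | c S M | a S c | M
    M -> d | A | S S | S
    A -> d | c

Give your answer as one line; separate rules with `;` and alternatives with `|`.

Unit pairs: M ⇒* {A, S}; S ⇒* {A, M}.
Replace each nonterminal's rules with the union of the non-unit rules of every nonterminal it unit-derives.

S -> d | c | c S M | a S c | S S; M -> d | c | c S M | a S c | S S; A -> d | c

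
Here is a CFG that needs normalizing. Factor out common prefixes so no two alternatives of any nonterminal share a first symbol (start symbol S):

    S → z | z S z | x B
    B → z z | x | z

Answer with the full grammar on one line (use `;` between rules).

S has alternatives sharing prefix 'z': factor to S → z S' with S' → ε | S z.
B has alternatives sharing prefix 'z': factor to B → z B' with B' → z | ε.

S → x B | z S'; B → x | z B'; S' → ε | S z; B' → z | ε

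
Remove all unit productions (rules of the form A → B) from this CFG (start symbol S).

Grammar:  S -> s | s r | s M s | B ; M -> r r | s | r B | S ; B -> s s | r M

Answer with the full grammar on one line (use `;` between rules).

S -> s s | r M | s | s r | s M s; M -> s s | r M | s | s r | s M s | r r | r B; B -> s s | r M

Unit pairs: M ⇒* {B, S}; S ⇒* {B}.
Replace each nonterminal's rules with the union of the non-unit rules of every nonterminal it unit-derives.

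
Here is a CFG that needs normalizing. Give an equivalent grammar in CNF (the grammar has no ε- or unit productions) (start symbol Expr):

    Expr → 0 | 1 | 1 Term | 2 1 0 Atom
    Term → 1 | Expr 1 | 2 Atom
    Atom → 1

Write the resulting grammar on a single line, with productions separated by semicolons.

Expr → 0 | 1 | X1 Term | X2 Y1; Term → 1 | Expr X1 | X2 Atom; Atom → 1; X1 → 1; X2 → 2; X3 → 0; Y1 → X1 Y2; Y2 → X3 Atom

Introduce a nonterminal for each terminal appearing in a rule of length ≥ 2: X1 → 1, X2 → 2, X3 → 0.
Binarize each right-hand side of length ≥ 3 by chaining fresh nonterminals (Y1, Y2, …): affected rules were Expr → X2 X1 X3 Atom.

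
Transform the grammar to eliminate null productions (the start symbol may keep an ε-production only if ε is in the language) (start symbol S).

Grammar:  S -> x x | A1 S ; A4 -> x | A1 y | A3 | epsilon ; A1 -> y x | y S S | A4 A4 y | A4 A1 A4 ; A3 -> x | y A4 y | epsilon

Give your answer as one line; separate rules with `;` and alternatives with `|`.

Nullable set = {A3, A4}.
ε ∉ L(G), so no ε-production is kept.
Expand every rule over subsets of its nullable positions: A1 → A4 A4 y gives A4 A4 y | A4 y | y. A1 → A4 A1 A4 gives A4 A1 A4 | A4 A1 | A1 A4. A3 → y A4 y gives y A4 y | y y.

S -> x x | A1 S; A4 -> x | A1 y | A3; A1 -> y x | y S S | A4 A4 y | A4 y | y | A4 A1 A4 | A4 A1 | A1 A4; A3 -> x | y A4 y | y y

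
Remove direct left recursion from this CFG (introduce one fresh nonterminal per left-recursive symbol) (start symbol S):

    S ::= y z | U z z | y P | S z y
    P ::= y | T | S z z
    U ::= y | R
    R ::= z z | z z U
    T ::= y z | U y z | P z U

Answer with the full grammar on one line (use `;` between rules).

S ::= y z S' | U z z S' | y P S'; P ::= y | T | S z z; U ::= y | R; R ::= z z | z z U; T ::= y z | U y z | P z U; S' ::= z y S' | ε

Directly left-recursive nonterminal: S.
For S: α = {z y}, β = {y z, U z z, y P}. Rewrite as S → β S' and S' → α S' | ε.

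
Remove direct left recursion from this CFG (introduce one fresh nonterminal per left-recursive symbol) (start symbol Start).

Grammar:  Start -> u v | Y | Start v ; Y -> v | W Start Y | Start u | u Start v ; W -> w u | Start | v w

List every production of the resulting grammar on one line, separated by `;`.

Start -> u v Start1 | Y Start1; Y -> v | W Start Y | Start u | u Start v; W -> w u | Start | v w; Start1 -> v Start1 | ε

Directly left-recursive nonterminal: Start.
For Start: α = {v}, β = {u v, Y}. Rewrite as Start → β Start1 and Start1 → α Start1 | ε.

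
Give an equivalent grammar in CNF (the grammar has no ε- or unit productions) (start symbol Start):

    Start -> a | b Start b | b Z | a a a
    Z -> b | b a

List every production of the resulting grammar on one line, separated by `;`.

Introduce a nonterminal for each terminal appearing in a rule of length ≥ 2: X1 → b, X2 → a.
Binarize each right-hand side of length ≥ 3 by chaining fresh nonterminals (Y1, Y2, …): affected rules were Start → X1 Start X1; Start → X2 X2 X2.

Start -> a | X1 Y1 | X1 Z | X2 Y2; Z -> b | X1 X2; X1 -> b; X2 -> a; Y1 -> Start X1; Y2 -> X2 X2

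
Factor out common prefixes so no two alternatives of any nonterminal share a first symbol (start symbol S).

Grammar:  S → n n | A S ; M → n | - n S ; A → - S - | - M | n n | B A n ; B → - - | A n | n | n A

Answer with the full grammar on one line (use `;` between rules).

S → n n | A S; M → n | - n S; A → n n | B A n | - A'; B → - - | A n | n B'; A' → S - | M; B' → epsilon | A

A has alternatives sharing prefix '-': factor to A → - A' with A' → S - | M.
B has alternatives sharing prefix 'n': factor to B → n B' with B' → ε | A.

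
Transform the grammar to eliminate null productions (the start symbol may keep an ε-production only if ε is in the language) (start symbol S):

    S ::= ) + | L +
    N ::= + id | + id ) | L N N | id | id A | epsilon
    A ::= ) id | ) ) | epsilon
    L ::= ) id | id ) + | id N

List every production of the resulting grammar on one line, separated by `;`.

Nullable nonterminals: {A, N}.
ε ∉ L(G), so no ε-production is kept.
For each production, add variants omitting each subset of nullable occurrences: N → L N N gives L N N | L N | L. L → id N gives id N | id.

S ::= ) + | L +; N ::= + id | + id ) | L N N | L N | L | id | id A; A ::= ) id | ) ); L ::= ) id | id ) + | id N | id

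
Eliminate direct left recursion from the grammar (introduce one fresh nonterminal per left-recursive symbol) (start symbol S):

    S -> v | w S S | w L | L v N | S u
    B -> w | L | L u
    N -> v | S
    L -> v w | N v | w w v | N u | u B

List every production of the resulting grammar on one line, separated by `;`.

Directly left-recursive nonterminal: S.
For S: α = {u}, β = {v, w S S, w L, L v N}. Rewrite as S → β S' and S' → α S' | ε.

S -> v S' | w S S S' | w L S' | L v N S'; B -> w | L | L u; N -> v | S; L -> v w | N v | w w v | N u | u B; S' -> u S' | ε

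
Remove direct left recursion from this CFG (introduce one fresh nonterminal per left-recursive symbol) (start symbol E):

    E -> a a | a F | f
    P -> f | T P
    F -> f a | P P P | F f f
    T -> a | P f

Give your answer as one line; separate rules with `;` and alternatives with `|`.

F is directly left-recursive.
For F: α = {f f}, β = {f a, P P P}. Rewrite as F → β F' and F' → α F' | ε.

E -> a a | a F | f; P -> f | T P; F -> f a F' | P P P F'; T -> a | P f; F' -> f f F' | eps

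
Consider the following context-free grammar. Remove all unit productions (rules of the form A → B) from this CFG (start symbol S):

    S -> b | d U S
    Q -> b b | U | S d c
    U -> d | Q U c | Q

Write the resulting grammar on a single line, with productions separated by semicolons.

Unit pairs: Q ⇒* {U}; U ⇒* {Q}.
Replace each nonterminal's rules with the union of the non-unit rules of every nonterminal it unit-derives.

S -> b | d U S; Q -> d | Q U c | b b | S d c; U -> d | Q U c | b b | S d c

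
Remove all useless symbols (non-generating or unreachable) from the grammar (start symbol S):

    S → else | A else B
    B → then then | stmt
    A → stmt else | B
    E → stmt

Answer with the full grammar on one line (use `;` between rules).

S → else | A else B; B → then then | stmt; A → stmt else | B

Generating nonterminals: {A, B, E, S}.
Reachable from S after that: {A, B, S}.
Removed useless symbols: {E} and every production mentioning them.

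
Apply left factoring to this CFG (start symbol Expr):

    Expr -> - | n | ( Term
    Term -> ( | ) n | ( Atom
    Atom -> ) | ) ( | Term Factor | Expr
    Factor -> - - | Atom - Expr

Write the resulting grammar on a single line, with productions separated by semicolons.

Expr -> - | n | ( Term; Term -> ) n | ( Term1; Atom -> Term Factor | Expr | ) Atom1; Factor -> - - | Atom - Expr; Term1 -> ε | Atom; Atom1 -> ε | (

Term has alternatives sharing prefix '(': factor to Term → ( Term1 with Term1 → ε | Atom.
Atom has alternatives sharing prefix ')': factor to Atom → ) Atom1 with Atom1 → ε | (.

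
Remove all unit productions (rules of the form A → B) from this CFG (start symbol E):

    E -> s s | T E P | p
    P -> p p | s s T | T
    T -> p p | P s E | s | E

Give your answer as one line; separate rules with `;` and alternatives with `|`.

Unit pairs: P ⇒* {E, T}; T ⇒* {E}.
For every A with A ⇒* B via unit rules, add B's non-unit alternatives to A; then delete every rule of the form X → Y.

E -> s s | T E P | p; P -> s s | T E P | p | p p | s s T | P s E | s; T -> s s | T E P | p | p p | P s E | s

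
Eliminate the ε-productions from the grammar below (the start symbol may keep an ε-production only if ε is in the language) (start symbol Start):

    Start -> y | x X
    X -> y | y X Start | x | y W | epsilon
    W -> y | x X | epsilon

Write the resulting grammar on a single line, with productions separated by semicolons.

Start -> y | x X | x; X -> y | y X Start | y Start | x | y W; W -> y | x X | x

Nullable nonterminals: {W, X}.
ε ∉ L(G), so no ε-production is kept.
For each production, add variants omitting each subset of nullable occurrences: Start → x X gives x X | x. X → y X Start gives y X Start | y Start. W → x X gives x X | x.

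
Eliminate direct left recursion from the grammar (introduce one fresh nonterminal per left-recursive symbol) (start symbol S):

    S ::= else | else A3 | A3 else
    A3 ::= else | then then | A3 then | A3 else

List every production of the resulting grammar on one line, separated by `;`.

Left recursion appears on A3.
For A3: α = {then, else}, β = {else, then then}. Rewrite as A3 → β A3' and A3' → α A3' | ε.

S ::= else | else A3 | A3 else; A3 ::= else A3' | then then A3'; A3' ::= then A3' | else A3' | ε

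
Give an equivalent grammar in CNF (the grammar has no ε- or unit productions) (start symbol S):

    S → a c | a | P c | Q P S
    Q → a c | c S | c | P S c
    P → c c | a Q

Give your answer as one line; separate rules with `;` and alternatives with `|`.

Introduce a nonterminal for each terminal appearing in a rule of length ≥ 2: X1 → a, X2 → c.
Binarize each right-hand side of length ≥ 3 by chaining fresh nonterminals (Y1, Y2, …): affected rules were S → Q P S; Q → P S X2.

S → X1 X2 | a | P X2 | Q Y1; Q → X1 X2 | X2 S | c | P Y2; P → X2 X2 | X1 Q; X1 → a; X2 → c; Y1 → P S; Y2 → S X2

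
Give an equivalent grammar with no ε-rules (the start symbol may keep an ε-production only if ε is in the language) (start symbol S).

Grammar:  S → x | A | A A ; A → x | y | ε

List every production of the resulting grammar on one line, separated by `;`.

The nullable symbols are {A, S}.
ε ∈ L(G) since S is nullable, so keep S → ε.

S → x | A | A A | ε; A → x | y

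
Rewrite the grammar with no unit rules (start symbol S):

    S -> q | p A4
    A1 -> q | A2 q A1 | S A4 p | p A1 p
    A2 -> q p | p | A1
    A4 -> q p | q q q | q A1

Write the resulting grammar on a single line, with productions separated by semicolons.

S -> q | p A4; A1 -> q | A2 q A1 | S A4 p | p A1 p; A2 -> q p | p | q | A2 q A1 | S A4 p | p A1 p; A4 -> q p | q q q | q A1

Unit pairs: A2 ⇒* {A1}.
Replace each nonterminal's rules with the union of the non-unit rules of every nonterminal it unit-derives.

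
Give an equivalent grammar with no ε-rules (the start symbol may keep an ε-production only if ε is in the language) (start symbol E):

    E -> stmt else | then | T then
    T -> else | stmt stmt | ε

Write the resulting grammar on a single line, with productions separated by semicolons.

E -> stmt else | then | T then; T -> else | stmt stmt

Nullable set = {T}.
ε ∉ L(G), so no ε-production is kept.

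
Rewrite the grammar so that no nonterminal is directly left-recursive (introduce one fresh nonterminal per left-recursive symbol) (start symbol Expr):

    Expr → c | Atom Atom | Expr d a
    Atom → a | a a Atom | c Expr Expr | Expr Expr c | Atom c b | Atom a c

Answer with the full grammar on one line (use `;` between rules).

Expr → c Expr1 | Atom Atom Expr1; Atom → a Atom1 | a a Atom Atom1 | c Expr Expr Atom1 | Expr Expr c Atom1; Expr1 → d a Expr1 | ε; Atom1 → c b Atom1 | a c Atom1 | ε

Directly left-recursive nonterminals: Expr, Atom.
For Expr: α = {d a}, β = {c, Atom Atom}. Rewrite as Expr → β Expr1 and Expr1 → α Expr1 | ε.
For Atom: α = {c b, a c}, β = {a, a a Atom, c Expr Expr, Expr Expr c}. Rewrite as Atom → β Atom1 and Atom1 → α Atom1 | ε.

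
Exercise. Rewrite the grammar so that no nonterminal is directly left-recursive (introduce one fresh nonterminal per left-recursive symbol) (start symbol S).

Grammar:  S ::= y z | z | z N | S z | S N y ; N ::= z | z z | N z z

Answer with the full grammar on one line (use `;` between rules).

S ::= y z S' | z S' | z N S'; N ::= z N' | z z N'; S' ::= z S' | N y S' | eps; N' ::= z z N' | eps

Left recursion appears on S, N.
For S: α = {z, N y}, β = {y z, z, z N}. Rewrite as S → β S' and S' → α S' | ε.
For N: α = {z z}, β = {z, z z}. Rewrite as N → β N' and N' → α N' | ε.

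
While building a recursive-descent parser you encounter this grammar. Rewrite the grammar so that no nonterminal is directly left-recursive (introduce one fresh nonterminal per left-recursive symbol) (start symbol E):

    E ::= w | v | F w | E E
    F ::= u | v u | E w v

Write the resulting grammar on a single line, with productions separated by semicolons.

Left recursion appears on E.
For E: α = {E}, β = {w, v, F w}. Rewrite as E → β E' and E' → α E' | ε.

E ::= w E' | v E' | F w E'; F ::= u | v u | E w v; E' ::= E E' | ε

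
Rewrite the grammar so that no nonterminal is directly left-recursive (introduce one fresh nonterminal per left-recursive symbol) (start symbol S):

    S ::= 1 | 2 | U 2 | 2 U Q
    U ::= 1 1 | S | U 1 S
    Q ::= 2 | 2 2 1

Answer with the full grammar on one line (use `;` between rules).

Directly left-recursive nonterminal: U.
For U: α = {1 S}, β = {1 1, S}. Rewrite as U → β U' and U' → α U' | ε.

S ::= 1 | 2 | U 2 | 2 U Q; U ::= 1 1 U' | S U'; Q ::= 2 | 2 2 1; U' ::= 1 S U' | ε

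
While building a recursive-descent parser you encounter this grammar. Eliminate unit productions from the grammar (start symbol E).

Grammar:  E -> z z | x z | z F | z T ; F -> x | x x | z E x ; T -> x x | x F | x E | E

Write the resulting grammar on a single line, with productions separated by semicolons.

E -> z z | x z | z F | z T; F -> x | x x | z E x; T -> z z | x z | z F | z T | x x | x F | x E

Unit pairs: T ⇒* {E}.
For every A with A ⇒* B via unit rules, add B's non-unit alternatives to A; then delete every rule of the form X → Y.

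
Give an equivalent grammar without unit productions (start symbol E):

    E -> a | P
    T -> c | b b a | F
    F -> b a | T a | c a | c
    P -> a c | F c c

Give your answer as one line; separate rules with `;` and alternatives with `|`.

E -> a | a c | F c c; T -> b a | T a | c a | c | b b a; F -> b a | T a | c a | c; P -> a c | F c c

Unit pairs: E ⇒* {P}; T ⇒* {F}.
For every A with A ⇒* B via unit rules, add B's non-unit alternatives to A; then delete every rule of the form X → Y.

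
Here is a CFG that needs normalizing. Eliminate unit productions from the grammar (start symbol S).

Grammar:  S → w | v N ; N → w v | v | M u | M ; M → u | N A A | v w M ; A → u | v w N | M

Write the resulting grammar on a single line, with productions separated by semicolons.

Unit pairs: A ⇒* {M}; N ⇒* {M}.
For each unit pair (A, B), copy every non-unit production of B to A, then drop all unit productions.

S → w | v N; N → w v | v | M u | u | N A A | v w M; M → u | N A A | v w M; A → u | v w N | N A A | v w M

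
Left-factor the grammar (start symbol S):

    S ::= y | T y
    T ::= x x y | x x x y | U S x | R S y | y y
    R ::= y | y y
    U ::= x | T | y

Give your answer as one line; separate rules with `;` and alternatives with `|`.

T has alternatives sharing prefix 'x x': factor to T → x x T' with T' → y | x y.
R has alternatives sharing prefix 'y': factor to R → y R' with R' → ε | y.

S ::= y | T y; T ::= U S x | R S y | y y | x x T'; R ::= y R'; U ::= x | T | y; T' ::= y | x y; R' ::= ε | y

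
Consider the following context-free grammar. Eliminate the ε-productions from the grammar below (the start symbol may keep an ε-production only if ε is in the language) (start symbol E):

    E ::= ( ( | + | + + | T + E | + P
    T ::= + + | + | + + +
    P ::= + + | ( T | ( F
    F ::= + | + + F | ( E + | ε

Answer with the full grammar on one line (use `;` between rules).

E ::= ( ( | + | + + | T + E | + P; T ::= + + | + | + + +; P ::= + + | ( T | ( F | (; F ::= + | + + F | + + | ( E +

Nullable set = {F}.
ε ∉ L(G), so no ε-production is kept.
Expand every rule over subsets of its nullable positions: P → ( F gives ( F | (. F → + + F gives + + F | + +.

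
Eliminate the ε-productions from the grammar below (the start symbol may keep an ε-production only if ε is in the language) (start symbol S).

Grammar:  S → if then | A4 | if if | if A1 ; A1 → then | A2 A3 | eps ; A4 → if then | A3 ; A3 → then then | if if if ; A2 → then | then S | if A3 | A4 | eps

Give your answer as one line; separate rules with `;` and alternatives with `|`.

S → if then | A4 | if if | if A1 | if; A1 → then | A2 A3 | A3; A4 → if then | A3; A3 → then then | if if if; A2 → then | then S | if A3 | A4

Nullable set = {A1, A2}.
ε ∉ L(G), so no ε-production is kept.
Add the nullable-subset variants: S → if A1 gives if A1 | if. A1 → A2 A3 gives A2 A3 | A3.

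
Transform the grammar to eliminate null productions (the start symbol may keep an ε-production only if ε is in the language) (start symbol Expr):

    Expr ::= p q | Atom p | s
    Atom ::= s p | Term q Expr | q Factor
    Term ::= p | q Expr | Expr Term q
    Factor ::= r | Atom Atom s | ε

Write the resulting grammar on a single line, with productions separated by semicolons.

Nullable nonterminals: {Factor}.
ε ∉ L(G), so no ε-production is kept.
Add the nullable-subset variants: Atom → q Factor gives q Factor | q.

Expr ::= p q | Atom p | s; Atom ::= s p | Term q Expr | q Factor | q; Term ::= p | q Expr | Expr Term q; Factor ::= r | Atom Atom s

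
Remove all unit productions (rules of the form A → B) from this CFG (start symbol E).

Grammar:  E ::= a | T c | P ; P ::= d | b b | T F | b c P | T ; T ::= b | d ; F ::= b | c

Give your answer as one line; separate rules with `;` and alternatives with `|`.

E ::= a | T c | d | b b | T F | b c P | b; P ::= d | b b | T F | b c P | b; T ::= b | d; F ::= b | c

Unit pairs: E ⇒* {P, T}; P ⇒* {T}.
For each unit pair (A, B), copy every non-unit production of B to A, then drop all unit productions.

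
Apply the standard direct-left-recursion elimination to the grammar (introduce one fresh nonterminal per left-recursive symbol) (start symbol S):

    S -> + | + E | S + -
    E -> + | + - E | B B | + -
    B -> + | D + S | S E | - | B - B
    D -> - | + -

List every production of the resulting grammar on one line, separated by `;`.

S -> + S' | + E S'; E -> + | + - E | B B | + -; B -> + B' | D + S B' | S E B' | - B'; D -> - | + -; S' -> + - S' | eps; B' -> - B B' | eps

Directly left-recursive nonterminals: S, B.
For S: α = {+ -}, β = {+, + E}. Rewrite as S → β S' and S' → α S' | ε.
For B: α = {- B}, β = {+, D + S, S E, -}. Rewrite as B → β B' and B' → α B' | ε.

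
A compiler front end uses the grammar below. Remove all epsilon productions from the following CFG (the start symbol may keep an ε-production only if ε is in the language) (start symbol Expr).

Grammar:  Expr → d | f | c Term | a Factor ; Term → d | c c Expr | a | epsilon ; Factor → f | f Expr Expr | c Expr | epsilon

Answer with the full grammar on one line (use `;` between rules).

Nullable nonterminals: {Factor, Term}.
ε ∉ L(G), so no ε-production is kept.
Expand every rule over subsets of its nullable positions: Expr → c Term gives c Term | c. Expr → a Factor gives a Factor | a.

Expr → d | f | c Term | c | a Factor | a; Term → d | c c Expr | a; Factor → f | f Expr Expr | c Expr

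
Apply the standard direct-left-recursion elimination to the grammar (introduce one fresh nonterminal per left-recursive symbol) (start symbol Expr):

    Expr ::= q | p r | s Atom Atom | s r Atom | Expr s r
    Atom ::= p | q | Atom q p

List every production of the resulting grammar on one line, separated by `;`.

Directly left-recursive nonterminals: Expr, Atom.
For Expr: α = {s r}, β = {q, p r, s Atom Atom, s r Atom}. Rewrite as Expr → β Expr1 and Expr1 → α Expr1 | ε.
For Atom: α = {q p}, β = {p, q}. Rewrite as Atom → β Atom1 and Atom1 → α Atom1 | ε.

Expr ::= q Expr1 | p r Expr1 | s Atom Atom Expr1 | s r Atom Expr1; Atom ::= p Atom1 | q Atom1; Expr1 ::= s r Expr1 | ε; Atom1 ::= q p Atom1 | ε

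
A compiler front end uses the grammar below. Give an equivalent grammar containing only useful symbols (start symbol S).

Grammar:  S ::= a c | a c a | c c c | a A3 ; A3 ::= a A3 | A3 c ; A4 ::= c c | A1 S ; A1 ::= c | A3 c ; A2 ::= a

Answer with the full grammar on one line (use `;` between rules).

S ::= a c | a c a | c c c

Generating nonterminals: {A1, A2, A4, S}.
Reachable from S after that: {S}.
Removed useless symbols: {A1, A2, A3, A4} and every production mentioning them.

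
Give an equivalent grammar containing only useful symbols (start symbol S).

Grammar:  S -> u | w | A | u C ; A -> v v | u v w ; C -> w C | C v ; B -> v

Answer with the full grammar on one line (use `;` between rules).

Generating nonterminals: {A, B, S}.
Reachable from S after that: {A, S}.
Removed useless symbols: {B, C} and every production mentioning them.

S -> u | w | A; A -> v v | u v w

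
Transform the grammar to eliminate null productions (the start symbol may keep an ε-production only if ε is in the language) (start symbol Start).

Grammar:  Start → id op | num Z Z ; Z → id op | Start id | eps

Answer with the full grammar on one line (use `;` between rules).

Start → id op | num Z Z | num Z | num; Z → id op | Start id

Nullable set = {Z}.
ε ∉ L(G), so no ε-production is kept.
Add the nullable-subset variants: Start → num Z Z gives num Z Z | num Z | num.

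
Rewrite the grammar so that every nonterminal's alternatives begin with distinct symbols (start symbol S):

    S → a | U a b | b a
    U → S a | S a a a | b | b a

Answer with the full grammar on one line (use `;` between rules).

S → a | U a b | b a; U → S a U' | b U''; U' → epsilon | a a; U'' → epsilon | a

U has alternatives sharing prefix 'S a': factor to U → S a U' with U' → ε | a a.
U has alternatives sharing prefix 'b': factor to U → b U'' with U'' → ε | a.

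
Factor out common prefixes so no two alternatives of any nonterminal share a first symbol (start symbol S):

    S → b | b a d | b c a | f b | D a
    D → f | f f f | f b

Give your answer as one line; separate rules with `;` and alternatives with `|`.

S → f b | D a | b S'; D → f D'; S' → ε | a d | c a; D' → ε | f f | b

S has alternatives sharing prefix 'b': factor to S → b S' with S' → ε | a d | c a.
D has alternatives sharing prefix 'f': factor to D → f D' with D' → ε | f f | b.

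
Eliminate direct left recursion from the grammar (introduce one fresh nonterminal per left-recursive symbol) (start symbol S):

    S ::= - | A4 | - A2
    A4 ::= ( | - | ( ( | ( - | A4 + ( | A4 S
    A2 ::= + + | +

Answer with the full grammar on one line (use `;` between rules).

S ::= - | A4 | - A2; A4 ::= ( A4' | - A4' | ( ( A4' | ( - A4'; A2 ::= + + | +; A4' ::= + ( A4' | S A4' | eps

A4 is directly left-recursive.
For A4: α = {+ (, S}, β = {(, -, ( (, ( -}. Rewrite as A4 → β A4' and A4' → α A4' | ε.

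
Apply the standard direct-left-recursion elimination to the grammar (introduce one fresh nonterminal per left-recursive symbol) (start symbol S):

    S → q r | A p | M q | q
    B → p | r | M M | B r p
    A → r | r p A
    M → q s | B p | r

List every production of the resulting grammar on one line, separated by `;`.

Left recursion appears on B.
For B: α = {r p}, β = {p, r, M M}. Rewrite as B → β B' and B' → α B' | ε.

S → q r | A p | M q | q; B → p B' | r B' | M M B'; A → r | r p A; M → q s | B p | r; B' → r p B' | ε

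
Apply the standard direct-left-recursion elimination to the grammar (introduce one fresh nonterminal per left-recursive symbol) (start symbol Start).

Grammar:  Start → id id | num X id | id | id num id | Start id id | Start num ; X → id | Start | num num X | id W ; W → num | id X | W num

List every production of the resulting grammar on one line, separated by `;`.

Start → id id Start1 | num X id Start1 | id Start1 | id num id Start1; X → id | Start | num num X | id W; W → num W1 | id X W1; Start1 → id id Start1 | num Start1 | ε; W1 → num W1 | ε

Start, W are directly left-recursive.
For Start: α = {id id, num}, β = {id id, num X id, id, id num id}. Rewrite as Start → β Start1 and Start1 → α Start1 | ε.
For W: α = {num}, β = {num, id X}. Rewrite as W → β W1 and W1 → α W1 | ε.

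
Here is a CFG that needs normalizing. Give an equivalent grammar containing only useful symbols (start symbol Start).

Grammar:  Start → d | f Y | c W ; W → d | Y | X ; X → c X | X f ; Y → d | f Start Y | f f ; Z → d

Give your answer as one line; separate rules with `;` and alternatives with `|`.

Generating nonterminals: {Start, W, Y, Z}.
Reachable from Start after that: {Start, W, Y}.
Removed useless symbols: {X, Z} and every production mentioning them.

Start → d | f Y | c W; W → d | Y; Y → d | f Start Y | f f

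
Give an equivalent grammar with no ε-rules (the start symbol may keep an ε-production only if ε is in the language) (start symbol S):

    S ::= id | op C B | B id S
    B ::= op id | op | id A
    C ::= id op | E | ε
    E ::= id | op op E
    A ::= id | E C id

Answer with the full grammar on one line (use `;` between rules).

Nullable nonterminals: {C}.
ε ∉ L(G), so no ε-production is kept.
Expand every rule over subsets of its nullable positions: S → op C B gives op C B | op B. A → E C id gives E C id | E id.

S ::= id | op C B | op B | B id S; B ::= op id | op | id A; C ::= id op | E; E ::= id | op op E; A ::= id | E C id | E id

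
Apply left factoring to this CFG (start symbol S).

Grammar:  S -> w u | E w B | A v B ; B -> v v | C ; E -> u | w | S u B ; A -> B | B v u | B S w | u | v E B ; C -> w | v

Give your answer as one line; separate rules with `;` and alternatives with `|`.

S -> w u | E w B | A v B; B -> v v | C; E -> u | w | S u B; A -> u | v E B | B A'; C -> w | v; A' -> eps | v u | S w

A has alternatives sharing prefix 'B': factor to A → B A' with A' → ε | v u | S w.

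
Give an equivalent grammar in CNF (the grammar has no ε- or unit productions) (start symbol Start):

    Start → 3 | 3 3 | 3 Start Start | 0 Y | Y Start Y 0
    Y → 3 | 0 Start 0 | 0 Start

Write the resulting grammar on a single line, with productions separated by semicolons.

Start → 3 | X1 X1 | X1 Y1 | X2 Y | Y Y2; Y → 3 | X2 Y4 | X2 Start; X1 → 3; X2 → 0; Y1 → Start Start; Y2 → Start Y3; Y3 → Y X2; Y4 → Start X2

Introduce a nonterminal for each terminal appearing in a rule of length ≥ 2: X1 → 3, X2 → 0.
Binarize each right-hand side of length ≥ 3 by chaining fresh nonterminals (Y1, Y2, …): affected rules were Start → X1 Start Start; Start → Y Start Y X2; Y → X2 Start X2.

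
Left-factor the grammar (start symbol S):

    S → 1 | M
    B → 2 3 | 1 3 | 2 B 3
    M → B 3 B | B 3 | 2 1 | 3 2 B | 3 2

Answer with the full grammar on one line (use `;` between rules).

B has alternatives sharing prefix '2': factor to B → 2 B' with B' → 3 | B 3.
M has alternatives sharing prefix 'B 3': factor to M → B 3 M' with M' → B | ε.
M has alternatives sharing prefix '3 2': factor to M → 3 2 M'' with M'' → B | ε.

S → 1 | M; B → 1 3 | 2 B'; M → 2 1 | B 3 M' | 3 2 M''; B' → 3 | B 3; M' → B | ε; M'' → B | ε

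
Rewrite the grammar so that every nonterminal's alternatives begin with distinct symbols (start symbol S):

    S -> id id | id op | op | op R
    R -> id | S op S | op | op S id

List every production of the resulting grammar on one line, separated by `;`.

S -> id S' | op S''; R -> id | S op S | op R'; S' -> id | op; S'' -> ε | R; R' -> ε | S id

S has alternatives sharing prefix 'id': factor to S → id S' with S' → id | op.
S has alternatives sharing prefix 'op': factor to S → op S'' with S'' → ε | R.
R has alternatives sharing prefix 'op': factor to R → op R' with R' → ε | S id.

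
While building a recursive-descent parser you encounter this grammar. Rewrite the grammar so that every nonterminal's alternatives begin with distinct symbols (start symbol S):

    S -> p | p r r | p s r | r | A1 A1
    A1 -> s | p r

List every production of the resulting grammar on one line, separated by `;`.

S -> r | A1 A1 | p S'; A1 -> s | p r; S' -> epsilon | r r | s r

S has alternatives sharing prefix 'p': factor to S → p S' with S' → ε | r r | s r.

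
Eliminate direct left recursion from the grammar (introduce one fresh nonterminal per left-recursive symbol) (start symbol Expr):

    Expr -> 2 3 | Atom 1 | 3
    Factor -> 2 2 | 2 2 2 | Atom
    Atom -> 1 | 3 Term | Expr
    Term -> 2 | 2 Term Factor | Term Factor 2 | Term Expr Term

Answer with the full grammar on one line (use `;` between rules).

Expr -> 2 3 | Atom 1 | 3; Factor -> 2 2 | 2 2 2 | Atom; Atom -> 1 | 3 Term | Expr; Term -> 2 Term1 | 2 Term Factor Term1; Term1 -> Factor 2 Term1 | Expr Term Term1 | eps

Directly left-recursive nonterminal: Term.
For Term: α = {Factor 2, Expr Term}, β = {2, 2 Term Factor}. Rewrite as Term → β Term1 and Term1 → α Term1 | ε.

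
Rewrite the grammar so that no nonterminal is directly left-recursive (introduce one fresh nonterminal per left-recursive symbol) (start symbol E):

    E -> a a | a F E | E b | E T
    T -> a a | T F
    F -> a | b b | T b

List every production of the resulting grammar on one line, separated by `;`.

E, T are directly left-recursive.
For E: α = {b, T}, β = {a a, a F E}. Rewrite as E → β E' and E' → α E' | ε.
For T: α = {F}, β = {a a}. Rewrite as T → β T' and T' → α T' | ε.

E -> a a E' | a F E E'; T -> a a T'; F -> a | b b | T b; E' -> b E' | T E' | epsilon; T' -> F T' | epsilon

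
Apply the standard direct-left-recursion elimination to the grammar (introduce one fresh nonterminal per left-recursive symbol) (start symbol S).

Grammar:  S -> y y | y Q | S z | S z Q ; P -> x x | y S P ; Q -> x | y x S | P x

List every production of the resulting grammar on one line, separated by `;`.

S is directly left-recursive.
For S: α = {z, z Q}, β = {y y, y Q}. Rewrite as S → β S' and S' → α S' | ε.

S -> y y S' | y Q S'; P -> x x | y S P; Q -> x | y x S | P x; S' -> z S' | z Q S' | ε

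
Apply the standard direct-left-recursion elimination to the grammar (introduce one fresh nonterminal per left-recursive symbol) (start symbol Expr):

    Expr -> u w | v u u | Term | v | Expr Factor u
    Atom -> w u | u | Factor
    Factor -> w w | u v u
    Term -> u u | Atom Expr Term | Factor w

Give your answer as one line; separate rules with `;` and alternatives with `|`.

Expr -> u w Expr1 | v u u Expr1 | Term Expr1 | v Expr1; Atom -> w u | u | Factor; Factor -> w w | u v u; Term -> u u | Atom Expr Term | Factor w; Expr1 -> Factor u Expr1 | ε

Expr is directly left-recursive.
For Expr: α = {Factor u}, β = {u w, v u u, Term, v}. Rewrite as Expr → β Expr1 and Expr1 → α Expr1 | ε.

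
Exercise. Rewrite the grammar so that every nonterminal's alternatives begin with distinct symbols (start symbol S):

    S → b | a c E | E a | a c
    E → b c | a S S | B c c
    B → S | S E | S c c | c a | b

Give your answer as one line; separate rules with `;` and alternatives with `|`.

S → b | E a | a c S'; E → b c | a S S | B c c; B → c a | b | S B'; S' → E | epsilon; B' → epsilon | E | c c

S has alternatives sharing prefix 'a c': factor to S → a c S' with S' → E | ε.
B has alternatives sharing prefix 'S': factor to B → S B' with B' → ε | E | c c.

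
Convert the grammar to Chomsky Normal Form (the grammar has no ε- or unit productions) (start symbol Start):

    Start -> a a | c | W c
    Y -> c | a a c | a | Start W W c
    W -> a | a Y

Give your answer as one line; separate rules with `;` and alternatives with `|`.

Introduce a nonterminal for each terminal appearing in a rule of length ≥ 2: X1 → a, X2 → c.
Binarize each right-hand side of length ≥ 3 by chaining fresh nonterminals (Y1, Y2, …): affected rules were Y → X1 X1 X2; Y → Start W W X2.

Start -> X1 X1 | c | W X2; Y -> c | X1 Y1 | a | Start Y2; W -> a | X1 Y; X1 -> a; X2 -> c; Y1 -> X1 X2; Y2 -> W Y3; Y3 -> W X2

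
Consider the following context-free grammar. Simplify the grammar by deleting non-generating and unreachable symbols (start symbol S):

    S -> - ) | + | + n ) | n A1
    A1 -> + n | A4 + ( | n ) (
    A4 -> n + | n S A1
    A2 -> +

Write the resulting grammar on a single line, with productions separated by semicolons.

Generating nonterminals: {A1, A2, A4, S}.
Reachable from S after that: {A1, A4, S}.
Removed useless symbols: {A2} and every production mentioning them.

S -> - ) | + | + n ) | n A1; A1 -> + n | A4 + ( | n ) (; A4 -> n + | n S A1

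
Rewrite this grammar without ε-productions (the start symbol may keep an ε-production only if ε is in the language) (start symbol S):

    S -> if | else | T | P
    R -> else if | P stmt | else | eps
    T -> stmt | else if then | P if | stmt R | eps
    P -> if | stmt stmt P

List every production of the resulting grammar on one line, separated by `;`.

S -> if | else | T | P | ε; R -> else if | P stmt | else; T -> stmt | else if then | P if | stmt R; P -> if | stmt stmt P

Nullable nonterminals: {R, S, T}.
ε ∈ L(G) since S is nullable, so keep S → ε.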